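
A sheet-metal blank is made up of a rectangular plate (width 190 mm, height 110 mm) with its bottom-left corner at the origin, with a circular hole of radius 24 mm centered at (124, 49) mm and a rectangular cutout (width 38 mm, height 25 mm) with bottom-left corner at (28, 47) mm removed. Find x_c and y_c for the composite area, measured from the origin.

x_c = 94.62 mm, y_c = 55.36 mm

plate: A = 190 × 110 = 20900.00, centroid at (95.00, 55.00).
hole 1: A = −π·24² = -1809.56, centroid at (124.00, 49.00).
hole 2: A = −(38 × 25) = -950.00, centroid at (47.00, 59.50).
ΣA = 18140.44 mm², ΣAx_c = 1716464.89 mm³, ΣAy_c = 1004306.69 mm³.
x_c = 1716464.89/18140.44 = 94.62 mm; y_c = 1004306.69/18140.44 = 55.36 mm.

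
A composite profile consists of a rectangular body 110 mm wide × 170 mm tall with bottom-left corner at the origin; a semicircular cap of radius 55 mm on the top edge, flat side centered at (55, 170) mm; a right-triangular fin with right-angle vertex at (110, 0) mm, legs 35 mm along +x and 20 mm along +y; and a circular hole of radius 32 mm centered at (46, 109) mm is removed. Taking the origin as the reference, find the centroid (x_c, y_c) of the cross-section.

x_c = 57.54 mm, y_c = 104.93 mm

rectangular body: A = 110 × 170 = 18700.00, centroid at (55.00, 85.00).
semicircular top: A = ½π·55² = 4751.66, centroid at (55.00, 193.34).
triangular fin: A = ½·35·20 = 350.00, centroid at (121.67, 6.67).
hole: A = −π·32² = -3216.99, centroid at (46.00, 109.00).
ΣA = 20584.67 mm², ΣAx_c = 1184442.99 mm³, ΣAy_c = 2159880.01 mm³.
x_c = 1184442.99/20584.67 = 57.54 mm; y_c = 2159880.01/20584.67 = 104.93 mm.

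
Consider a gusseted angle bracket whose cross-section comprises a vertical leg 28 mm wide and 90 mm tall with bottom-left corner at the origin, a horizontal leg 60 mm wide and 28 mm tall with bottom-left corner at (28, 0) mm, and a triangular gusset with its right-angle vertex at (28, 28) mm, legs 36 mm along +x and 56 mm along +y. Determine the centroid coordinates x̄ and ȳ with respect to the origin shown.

x̄ = 33.23 mm, ȳ = 35.32 mm

vertical leg: A = 28 × 90 = 2520.00, centroid at (14.00, 45.00).
horizontal leg: A = 60 × 28 = 1680.00, centroid at (58.00, 14.00).
gusset: A = ½·36·56 = 1008.00, centroid at (40.00, 46.67).
ΣA = 5208.00 mm², ΣAx̄ = 173040.00 mm³, ΣAȳ = 183960.00 mm³.
x̄ = 173040.00/5208.00 = 33.23 mm; ȳ = 183960.00/5208.00 = 35.32 mm.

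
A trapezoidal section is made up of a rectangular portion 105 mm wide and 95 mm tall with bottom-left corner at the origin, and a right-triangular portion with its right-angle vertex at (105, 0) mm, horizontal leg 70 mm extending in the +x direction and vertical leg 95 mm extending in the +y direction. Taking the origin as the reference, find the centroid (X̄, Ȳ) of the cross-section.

X̄ = 71.46 mm, Ȳ = 43.54 mm

rectangular portion: A = 105 × 95 = 9975.00, centroid at (52.50, 47.50).
triangular portion: A = ½·70·95 = 3325.00, centroid at (128.33, 31.67).
ΣA = 13300.00 mm², ΣAX̄ = 950395.83 mm³, ΣAȲ = 579104.17 mm³.
X̄ = 950395.83/13300.00 = 71.46 mm; Ȳ = 579104.17/13300.00 = 43.54 mm.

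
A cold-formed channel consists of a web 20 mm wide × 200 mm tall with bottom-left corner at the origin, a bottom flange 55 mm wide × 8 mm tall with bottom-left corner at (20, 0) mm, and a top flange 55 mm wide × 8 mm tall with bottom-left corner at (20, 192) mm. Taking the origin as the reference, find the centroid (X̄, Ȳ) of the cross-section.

X̄ = 16.76 mm, Ȳ = 100.00 mm

web: A = 20 × 200 = 4000.00, centroid at (10.00, 100.00).
bottom flange: A = 55 × 8 = 440.00, centroid at (47.50, 4.00).
top flange: A = 55 × 8 = 440.00, centroid at (47.50, 196.00).
ΣA = 4880.00 mm², ΣAX̄ = 81800.00 mm³, ΣAȲ = 488000.00 mm³.
X̄ = 81800.00/4880.00 = 16.76 mm; Ȳ = 488000.00/4880.00 = 100.00 mm.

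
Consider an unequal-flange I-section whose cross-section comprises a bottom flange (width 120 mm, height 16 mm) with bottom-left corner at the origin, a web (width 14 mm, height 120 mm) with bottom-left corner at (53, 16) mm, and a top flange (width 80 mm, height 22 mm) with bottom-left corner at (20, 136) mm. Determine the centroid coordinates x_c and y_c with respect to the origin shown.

x_c = 60.00 mm, y_c = 74.96 mm

bottom flange: A = 120 × 16 = 1920.00, centroid at (60.00, 8.00).
web: A = 14 × 120 = 1680.00, centroid at (60.00, 76.00).
top flange: A = 80 × 22 = 1760.00, centroid at (60.00, 147.00).
ΣA = 5360.00 mm², ΣAx_c = 321600.00 mm³, ΣAy_c = 401760.00 mm³.
x_c = 321600.00/5360.00 = 60.00 mm; y_c = 401760.00/5360.00 = 74.96 mm.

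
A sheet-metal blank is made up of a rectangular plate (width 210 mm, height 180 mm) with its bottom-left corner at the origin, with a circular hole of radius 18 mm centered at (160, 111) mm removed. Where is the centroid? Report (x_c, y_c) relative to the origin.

x_c = 103.48 mm, y_c = 89.42 mm

Part | A | x̄ᵢ | ȳᵢ | A·x̄ᵢ | A·ȳᵢ
plate | 37800.00 | 105.00 | 90.00 | 3969000.00 | 3402000.00
hole | -1017.88 | 160.00 | 111.00 | -162860.16 | -112984.24
Σ | 36782.12 |  |  | 3806139.84 | 3289015.76
x_c = 3806139.84 / 36782.12 = 103.48 mm
y_c = 3289015.76 / 36782.12 = 89.42 mm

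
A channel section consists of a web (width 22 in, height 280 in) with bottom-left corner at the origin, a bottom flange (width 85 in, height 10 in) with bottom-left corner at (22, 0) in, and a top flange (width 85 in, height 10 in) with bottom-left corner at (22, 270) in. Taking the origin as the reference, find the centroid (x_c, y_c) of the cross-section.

x_c = 22.57 in, y_c = 140.00 in

Part | A | x̄ᵢ | ȳᵢ | A·x̄ᵢ | A·ȳᵢ
web | 6160.00 | 11.00 | 140.00 | 67760.00 | 862400.00
bottom flange | 850.00 | 64.50 | 5.00 | 54825.00 | 4250.00
top flange | 850.00 | 64.50 | 275.00 | 54825.00 | 233750.00
Σ | 7860.00 |  |  | 177410.00 | 1100400.00
x_c = 177410.00 / 7860.00 = 22.57 in
y_c = 1100400.00 / 7860.00 = 140.00 in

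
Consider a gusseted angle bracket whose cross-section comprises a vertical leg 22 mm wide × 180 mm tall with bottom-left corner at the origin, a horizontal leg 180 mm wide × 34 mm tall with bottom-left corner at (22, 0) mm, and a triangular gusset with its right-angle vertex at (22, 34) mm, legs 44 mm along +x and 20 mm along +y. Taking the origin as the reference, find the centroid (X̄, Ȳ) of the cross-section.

vertical leg: A = 22 × 180 = 3960.00, centroid at (11.00, 90.00).
horizontal leg: A = 180 × 34 = 6120.00, centroid at (112.00, 17.00).
gusset: A = ½·44·20 = 440.00, centroid at (36.67, 40.67).
ΣA = 10520.00 mm²
ΣAX̄ = (3960.00)(11.00) + (6120.00)(112.00) + (440.00)(36.67) = 745133.33 mm³
ΣAȲ = (3960.00)(90.00) + (6120.00)(17.00) + (440.00)(40.67) = 478333.33 mm³
X̄ = 745133.33 / 10520.00 = 70.83 mm
Ȳ = 478333.33 / 10520.00 = 45.47 mm

X̄ = 70.83 mm, Ȳ = 45.47 mm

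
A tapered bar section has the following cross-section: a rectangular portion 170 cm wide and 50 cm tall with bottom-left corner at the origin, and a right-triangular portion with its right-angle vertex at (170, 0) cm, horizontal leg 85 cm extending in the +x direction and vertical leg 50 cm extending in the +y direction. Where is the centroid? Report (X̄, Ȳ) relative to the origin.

rectangular portion: A = 170 × 50 = 8500.00, centroid at (85.00, 25.00).
triangular portion: A = ½·85·50 = 2125.00, centroid at (198.33, 16.67).
ΣA = 10625.00 cm², ΣAX̄ = 1143958.33 cm³, ΣAȲ = 247916.67 cm³.
X̄ = 1143958.33/10625.00 = 107.67 cm; Ȳ = 247916.67/10625.00 = 23.33 cm.

X̄ = 107.67 cm, Ȳ = 23.33 cm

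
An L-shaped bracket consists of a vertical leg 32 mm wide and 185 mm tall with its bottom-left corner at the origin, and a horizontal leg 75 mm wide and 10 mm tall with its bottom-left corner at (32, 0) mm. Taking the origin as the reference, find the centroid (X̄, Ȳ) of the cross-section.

X̄ = 22.02 mm, Ȳ = 82.66 mm

vertical leg: A = 32 × 185 = 5920.00, centroid at (16.00, 92.50).
horizontal leg: A = 75 × 10 = 750.00, centroid at (69.50, 5.00).
ΣA = 6670.00 mm²
ΣAX̄ = (5920.00)(16.00) + (750.00)(69.50) = 146845.00 mm³
ΣAȲ = (5920.00)(92.50) + (750.00)(5.00) = 551350.00 mm³
X̄ = 146845.00 / 6670.00 = 22.02 mm
Ȳ = 551350.00 / 6670.00 = 82.66 mm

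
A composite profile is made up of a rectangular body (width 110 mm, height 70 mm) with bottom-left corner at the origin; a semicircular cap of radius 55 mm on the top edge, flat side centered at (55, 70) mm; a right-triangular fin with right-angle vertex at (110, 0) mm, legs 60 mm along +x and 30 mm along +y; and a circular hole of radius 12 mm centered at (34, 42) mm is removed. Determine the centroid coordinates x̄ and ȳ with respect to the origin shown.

rectangular body: A = 110 × 70 = 7700.00, centroid at (55.00, 35.00).
semicircular top: A = ½π·55² = 4751.66, centroid at (55.00, 93.34).
triangular fin: A = ½·60·30 = 900.00, centroid at (130.00, 10.00).
hole: A = −π·12² = -452.39, centroid at (34.00, 42.00).
ΣA = 12899.27 mm², ΣAx̄ = 786460.00 mm³, ΣAȳ = 703032.44 mm³.
x̄ = 786460.00/12899.27 = 60.97 mm; ȳ = 703032.44/12899.27 = 54.50 mm.

x̄ = 60.97 mm, ȳ = 54.50 mm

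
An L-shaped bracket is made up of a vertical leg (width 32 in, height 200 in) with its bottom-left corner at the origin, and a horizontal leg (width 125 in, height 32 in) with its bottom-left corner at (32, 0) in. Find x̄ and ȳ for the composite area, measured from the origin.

x̄ = 46.19 in, ȳ = 67.69 in

vertical leg: A = 32 × 200 = 6400.00, centroid at (16.00, 100.00).
horizontal leg: A = 125 × 32 = 4000.00, centroid at (94.50, 16.00).
ΣA = 10400.00 in²
ΣAx̄ = (6400.00)(16.00) + (4000.00)(94.50) = 480400.00 in³
ΣAȳ = (6400.00)(100.00) + (4000.00)(16.00) = 704000.00 in³
x̄ = 480400.00 / 10400.00 = 46.19 in
ȳ = 704000.00 / 10400.00 = 67.69 in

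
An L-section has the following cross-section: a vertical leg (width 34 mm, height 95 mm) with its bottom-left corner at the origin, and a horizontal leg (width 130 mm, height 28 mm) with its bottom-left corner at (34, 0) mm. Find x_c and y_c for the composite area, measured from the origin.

Part | A | x̄ᵢ | ȳᵢ | A·x̄ᵢ | A·ȳᵢ
vertical leg | 3230.00 | 17.00 | 47.50 | 54910.00 | 153425.00
horizontal leg | 3640.00 | 99.00 | 14.00 | 360360.00 | 50960.00
Σ | 6870.00 |  |  | 415270.00 | 204385.00
x_c = 415270.00 / 6870.00 = 60.45 mm
y_c = 204385.00 / 6870.00 = 29.75 mm

x_c = 60.45 mm, y_c = 29.75 mm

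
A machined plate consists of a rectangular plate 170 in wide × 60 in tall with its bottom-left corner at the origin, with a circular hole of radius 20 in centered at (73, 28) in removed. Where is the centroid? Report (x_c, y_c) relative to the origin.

plate: A = 170 × 60 = 10200.00, centroid at (85.00, 30.00).
hole: A = −π·20² = -1256.64, centroid at (73.00, 28.00).
ΣA = 8943.36 in²
ΣAx_c = (10200.00)(85.00) + (-1256.64)(73.00) = 775265.49 in³
ΣAy_c = (10200.00)(30.00) + (-1256.64)(28.00) = 270814.16 in³
x_c = 775265.49 / 8943.36 = 86.69 in
y_c = 270814.16 / 8943.36 = 30.28 in

x_c = 86.69 in, y_c = 30.28 in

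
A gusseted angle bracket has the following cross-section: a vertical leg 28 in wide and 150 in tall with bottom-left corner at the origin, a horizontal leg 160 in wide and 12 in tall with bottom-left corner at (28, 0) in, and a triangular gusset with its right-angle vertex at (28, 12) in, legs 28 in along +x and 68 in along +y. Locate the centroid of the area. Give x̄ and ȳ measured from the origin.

x̄ = 42.66 in, ȳ = 50.84 in

vertical leg: A = 28 × 150 = 4200.00, centroid at (14.00, 75.00).
horizontal leg: A = 160 × 12 = 1920.00, centroid at (108.00, 6.00).
gusset: A = ½·28·68 = 952.00, centroid at (37.33, 34.67).
ΣA = 7072.00 in², ΣAx̄ = 301701.33 in³, ΣAȳ = 359522.67 in³.
x̄ = 301701.33/7072.00 = 42.66 in; ȳ = 359522.67/7072.00 = 50.84 in.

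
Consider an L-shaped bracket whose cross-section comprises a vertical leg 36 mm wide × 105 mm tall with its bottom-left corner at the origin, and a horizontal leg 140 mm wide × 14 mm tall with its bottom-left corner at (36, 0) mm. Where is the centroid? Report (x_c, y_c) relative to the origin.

vertical leg: A = 36 × 105 = 3780.00, centroid at (18.00, 52.50).
horizontal leg: A = 140 × 14 = 1960.00, centroid at (106.00, 7.00).
ΣA = 5740.00 mm², ΣAx_c = 275800.00 mm³, ΣAy_c = 212170.00 mm³.
x_c = 275800.00/5740.00 = 48.05 mm; y_c = 212170.00/5740.00 = 36.96 mm.

x_c = 48.05 mm, y_c = 36.96 mm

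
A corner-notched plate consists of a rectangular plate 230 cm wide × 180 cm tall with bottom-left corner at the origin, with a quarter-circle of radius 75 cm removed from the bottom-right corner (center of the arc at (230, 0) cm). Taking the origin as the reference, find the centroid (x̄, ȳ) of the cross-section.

x̄ = 105.06 cm, ȳ = 96.95 cm

plate: A = 230 × 180 = 41400.00, centroid at (115.00, 90.00).
removed quarter-circle: A = −¼π·75² = -4417.86, centroid at (198.17, 31.83).
ΣA = 36982.14 cm², ΣAx̄ = 3885516.13 cm³, ΣAȳ = 3585375.00 cm³.
x̄ = 3885516.13/36982.14 = 105.06 cm; ȳ = 3585375.00/36982.14 = 96.95 cm.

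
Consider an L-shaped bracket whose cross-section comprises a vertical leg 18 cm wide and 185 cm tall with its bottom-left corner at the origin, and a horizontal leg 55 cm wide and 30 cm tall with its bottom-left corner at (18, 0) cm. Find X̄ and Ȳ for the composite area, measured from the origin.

X̄ = 21.09 cm, Ȳ = 66.82 cm

Part | A | x̄ᵢ | ȳᵢ | A·x̄ᵢ | A·ȳᵢ
vertical leg | 3330.00 | 9.00 | 92.50 | 29970.00 | 308025.00
horizontal leg | 1650.00 | 45.50 | 15.00 | 75075.00 | 24750.00
Σ | 4980.00 |  |  | 105045.00 | 332775.00
X̄ = 105045.00 / 4980.00 = 21.09 cm
Ȳ = 332775.00 / 4980.00 = 66.82 cm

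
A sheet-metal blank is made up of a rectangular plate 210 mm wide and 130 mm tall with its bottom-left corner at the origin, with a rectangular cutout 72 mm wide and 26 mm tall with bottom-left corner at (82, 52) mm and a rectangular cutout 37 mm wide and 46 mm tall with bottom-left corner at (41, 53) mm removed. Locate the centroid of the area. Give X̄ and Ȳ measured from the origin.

X̄ = 107.24 mm, Ȳ = 64.21 mm

plate: A = 210 × 130 = 27300.00, centroid at (105.00, 65.00).
hole 1: A = −(72 × 26) = -1872.00, centroid at (118.00, 65.00).
hole 2: A = −(37 × 46) = -1702.00, centroid at (59.50, 76.00).
ΣA = 23726.00 mm²
ΣAX̄ = (27300.00)(105.00) + (-1872.00)(118.00) + (-1702.00)(59.50) = 2544335.00 mm³
ΣAȲ = (27300.00)(65.00) + (-1872.00)(65.00) + (-1702.00)(76.00) = 1523468.00 mm³
X̄ = 2544335.00 / 23726.00 = 107.24 mm
Ȳ = 1523468.00 / 23726.00 = 64.21 mm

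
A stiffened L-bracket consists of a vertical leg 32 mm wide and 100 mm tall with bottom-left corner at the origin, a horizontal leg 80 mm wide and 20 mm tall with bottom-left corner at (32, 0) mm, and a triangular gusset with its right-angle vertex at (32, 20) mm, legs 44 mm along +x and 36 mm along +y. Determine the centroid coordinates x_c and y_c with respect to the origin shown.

x_c = 36.37 mm, y_c = 36.01 mm

vertical leg: A = 32 × 100 = 3200.00, centroid at (16.00, 50.00).
horizontal leg: A = 80 × 20 = 1600.00, centroid at (72.00, 10.00).
gusset: A = ½·44·36 = 792.00, centroid at (46.67, 32.00).
ΣA = 5592.00 mm², ΣAx_c = 203360.00 mm³, ΣAy_c = 201344.00 mm³.
x_c = 203360.00/5592.00 = 36.37 mm; y_c = 201344.00/5592.00 = 36.01 mm.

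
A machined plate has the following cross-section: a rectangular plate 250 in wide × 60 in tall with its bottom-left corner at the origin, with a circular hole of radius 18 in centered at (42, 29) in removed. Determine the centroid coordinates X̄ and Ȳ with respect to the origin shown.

plate: A = 250 × 60 = 15000.00, centroid at (125.00, 30.00).
hole: A = −π·18² = -1017.88, centroid at (42.00, 29.00).
ΣA = 13982.12 in²
ΣAX̄ = (15000.00)(125.00) + (-1017.88)(42.00) = 1832249.21 in³
ΣAȲ = (15000.00)(30.00) + (-1017.88)(29.00) = 420481.60 in³
X̄ = 1832249.21 / 13982.12 = 131.04 in
Ȳ = 420481.60 / 13982.12 = 30.07 in

X̄ = 131.04 in, Ȳ = 30.07 in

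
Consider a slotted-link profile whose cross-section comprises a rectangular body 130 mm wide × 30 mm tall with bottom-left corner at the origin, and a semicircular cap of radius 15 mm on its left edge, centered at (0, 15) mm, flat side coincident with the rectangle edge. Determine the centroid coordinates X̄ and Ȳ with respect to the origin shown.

Part | A | x̄ᵢ | ȳᵢ | A·x̄ᵢ | A·ȳᵢ
rectangular body | 3900.00 | 65.00 | 15.00 | 253500.00 | 58500.00
semicircular end | 353.43 | -6.37 | 15.00 | -2250.00 | 5301.44
Σ | 4253.43 |  |  | 251250.00 | 63801.44
X̄ = 251250.00 / 4253.43 = 59.07 mm
Ȳ = 63801.44 / 4253.43 = 15.00 mm

X̄ = 59.07 mm, Ȳ = 15.00 mm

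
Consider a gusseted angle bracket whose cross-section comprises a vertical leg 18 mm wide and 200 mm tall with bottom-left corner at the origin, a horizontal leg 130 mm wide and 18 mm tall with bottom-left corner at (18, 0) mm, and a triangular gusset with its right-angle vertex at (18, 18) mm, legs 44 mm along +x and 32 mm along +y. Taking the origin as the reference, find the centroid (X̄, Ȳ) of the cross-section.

X̄ = 37.57 mm, Ȳ = 60.39 mm

vertical leg: A = 18 × 200 = 3600.00, centroid at (9.00, 100.00).
horizontal leg: A = 130 × 18 = 2340.00, centroid at (83.00, 9.00).
gusset: A = ½·44·32 = 704.00, centroid at (32.67, 28.67).
ΣA = 6644.00 mm²
ΣAX̄ = (3600.00)(9.00) + (2340.00)(83.00) + (704.00)(32.67) = 249617.33 mm³
ΣAȲ = (3600.00)(100.00) + (2340.00)(9.00) + (704.00)(28.67) = 401241.33 mm³
X̄ = 249617.33 / 6644.00 = 37.57 mm
Ȳ = 401241.33 / 6644.00 = 60.39 mm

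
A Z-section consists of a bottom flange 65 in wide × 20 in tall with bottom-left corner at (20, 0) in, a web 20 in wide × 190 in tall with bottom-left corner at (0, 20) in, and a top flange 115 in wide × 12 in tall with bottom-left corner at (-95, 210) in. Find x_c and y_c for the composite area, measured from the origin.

bottom flange: A = 65 × 20 = 1300.00, centroid at (52.50, 10.00).
web: A = 20 × 190 = 3800.00, centroid at (10.00, 115.00).
top flange: A = 115 × 12 = 1380.00, centroid at (-37.50, 216.00).
ΣA = 6480.00 in²
ΣAx_c = (1300.00)(52.50) + (3800.00)(10.00) + (1380.00)(-37.50) = 54500.00 in³
ΣAy_c = (1300.00)(10.00) + (3800.00)(115.00) + (1380.00)(216.00) = 748080.00 in³
x_c = 54500.00 / 6480.00 = 8.41 in
y_c = 748080.00 / 6480.00 = 115.44 in

x_c = 8.41 in, y_c = 115.44 in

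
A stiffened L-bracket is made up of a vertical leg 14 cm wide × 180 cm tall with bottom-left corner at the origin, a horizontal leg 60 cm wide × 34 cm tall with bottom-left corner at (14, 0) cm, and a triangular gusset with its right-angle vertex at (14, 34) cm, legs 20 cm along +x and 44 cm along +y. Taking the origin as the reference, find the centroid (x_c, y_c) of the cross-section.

x_c = 23.30 cm, y_c = 56.58 cm

Part | A | x̄ᵢ | ȳᵢ | A·x̄ᵢ | A·ȳᵢ
vertical leg | 2520.00 | 7.00 | 90.00 | 17640.00 | 226800.00
horizontal leg | 2040.00 | 44.00 | 17.00 | 89760.00 | 34680.00
gusset | 440.00 | 20.67 | 48.67 | 9093.33 | 21413.33
Σ | 5000.00 |  |  | 116493.33 | 282893.33
x_c = 116493.33 / 5000.00 = 23.30 cm
y_c = 282893.33 / 5000.00 = 56.58 cm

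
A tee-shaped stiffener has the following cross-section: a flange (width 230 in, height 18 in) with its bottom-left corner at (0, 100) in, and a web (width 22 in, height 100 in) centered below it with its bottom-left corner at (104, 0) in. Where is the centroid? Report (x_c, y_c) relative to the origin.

web: A = 22 × 100 = 2200.00, centroid at (115.00, 50.00).
flange: A = 230 × 18 = 4140.00, centroid at (115.00, 109.00).
ΣA = 6340.00 in²
ΣAx_c = (2200.00)(115.00) + (4140.00)(115.00) = 729100.00 in³
ΣAy_c = (2200.00)(50.00) + (4140.00)(109.00) = 561260.00 in³
x_c = 729100.00 / 6340.00 = 115.00 in
y_c = 561260.00 / 6340.00 = 88.53 in

x_c = 115.00 in, y_c = 88.53 in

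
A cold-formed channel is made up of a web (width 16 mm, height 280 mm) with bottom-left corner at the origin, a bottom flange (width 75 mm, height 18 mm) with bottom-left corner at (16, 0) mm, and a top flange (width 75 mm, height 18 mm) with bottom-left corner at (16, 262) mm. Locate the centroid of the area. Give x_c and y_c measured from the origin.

Part | A | x̄ᵢ | ȳᵢ | A·x̄ᵢ | A·ȳᵢ
web | 4480.00 | 8.00 | 140.00 | 35840.00 | 627200.00
bottom flange | 1350.00 | 53.50 | 9.00 | 72225.00 | 12150.00
top flange | 1350.00 | 53.50 | 271.00 | 72225.00 | 365850.00
Σ | 7180.00 |  |  | 180290.00 | 1005200.00
x_c = 180290.00 / 7180.00 = 25.11 mm
y_c = 1005200.00 / 7180.00 = 140.00 mm

x_c = 25.11 mm, y_c = 140.00 mm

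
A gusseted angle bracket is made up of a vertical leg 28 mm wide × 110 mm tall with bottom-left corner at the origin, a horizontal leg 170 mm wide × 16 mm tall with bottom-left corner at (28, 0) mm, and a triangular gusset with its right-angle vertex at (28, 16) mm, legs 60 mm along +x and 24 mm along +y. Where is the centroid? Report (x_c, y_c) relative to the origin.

Part | A | x̄ᵢ | ȳᵢ | A·x̄ᵢ | A·ȳᵢ
vertical leg | 3080.00 | 14.00 | 55.00 | 43120.00 | 169400.00
horizontal leg | 2720.00 | 113.00 | 8.00 | 307360.00 | 21760.00
gusset | 720.00 | 48.00 | 24.00 | 34560.00 | 17280.00
Σ | 6520.00 |  |  | 385040.00 | 208440.00
x_c = 385040.00 / 6520.00 = 59.06 mm
y_c = 208440.00 / 6520.00 = 31.97 mm

x_c = 59.06 mm, y_c = 31.97 mm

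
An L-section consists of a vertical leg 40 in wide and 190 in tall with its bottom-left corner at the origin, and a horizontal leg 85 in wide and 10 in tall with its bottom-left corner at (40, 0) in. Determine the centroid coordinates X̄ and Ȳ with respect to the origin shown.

X̄ = 26.29 in, Ȳ = 85.95 in

Part | A | x̄ᵢ | ȳᵢ | A·x̄ᵢ | A·ȳᵢ
vertical leg | 7600.00 | 20.00 | 95.00 | 152000.00 | 722000.00
horizontal leg | 850.00 | 82.50 | 5.00 | 70125.00 | 4250.00
Σ | 8450.00 |  |  | 222125.00 | 726250.00
X̄ = 222125.00 / 8450.00 = 26.29 in
Ȳ = 726250.00 / 8450.00 = 85.95 in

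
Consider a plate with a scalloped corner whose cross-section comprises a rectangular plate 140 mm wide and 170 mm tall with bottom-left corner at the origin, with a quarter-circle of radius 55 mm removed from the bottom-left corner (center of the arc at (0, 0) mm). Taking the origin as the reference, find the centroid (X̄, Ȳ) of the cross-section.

plate: A = 140 × 170 = 23800.00, centroid at (70.00, 85.00).
removed quarter-circle: A = −¼π·55² = -2375.83, centroid at (23.34, 23.34).
ΣA = 21424.17 mm²
ΣAX̄ = (23800.00)(70.00) + (-2375.83)(23.34) = 1610541.67 mm³
ΣAȲ = (23800.00)(85.00) + (-2375.83)(23.34) = 1967541.67 mm³
X̄ = 1610541.67 / 21424.17 = 75.17 mm
Ȳ = 1967541.67 / 21424.17 = 91.84 mm

X̄ = 75.17 mm, Ȳ = 91.84 mm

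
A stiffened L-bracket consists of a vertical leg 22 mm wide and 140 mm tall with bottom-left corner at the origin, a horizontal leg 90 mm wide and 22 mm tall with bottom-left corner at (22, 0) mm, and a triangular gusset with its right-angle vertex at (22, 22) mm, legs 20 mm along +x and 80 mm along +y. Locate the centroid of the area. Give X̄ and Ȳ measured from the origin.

Part | A | x̄ᵢ | ȳᵢ | A·x̄ᵢ | A·ȳᵢ
vertical leg | 3080.00 | 11.00 | 70.00 | 33880.00 | 215600.00
horizontal leg | 1980.00 | 67.00 | 11.00 | 132660.00 | 21780.00
gusset | 800.00 | 28.67 | 48.67 | 22933.33 | 38933.33
Σ | 5860.00 |  |  | 189473.33 | 276313.33
X̄ = 189473.33 / 5860.00 = 32.33 mm
Ȳ = 276313.33 / 5860.00 = 47.15 mm

X̄ = 32.33 mm, Ȳ = 47.15 mm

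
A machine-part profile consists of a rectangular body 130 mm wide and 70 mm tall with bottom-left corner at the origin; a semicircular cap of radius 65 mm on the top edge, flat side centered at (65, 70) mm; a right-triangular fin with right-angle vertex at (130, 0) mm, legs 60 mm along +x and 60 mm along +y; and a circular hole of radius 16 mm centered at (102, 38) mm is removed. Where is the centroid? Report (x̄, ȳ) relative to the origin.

x̄ = 72.37 mm, ȳ = 58.07 mm

rectangular body: A = 130 × 70 = 9100.00, centroid at (65.00, 35.00).
semicircular top: A = ½π·65² = 6636.61, centroid at (65.00, 97.59).
triangular fin: A = ½·60·60 = 1800.00, centroid at (150.00, 20.00).
hole: A = −π·16² = -804.25, centroid at (102.00, 38.00).
ΣA = 16732.37 mm², ΣAx̄ = 1210846.67 mm³, ΣAȳ = 971584.93 mm³.
x̄ = 1210846.67/16732.37 = 72.37 mm; ȳ = 971584.93/16732.37 = 58.07 mm.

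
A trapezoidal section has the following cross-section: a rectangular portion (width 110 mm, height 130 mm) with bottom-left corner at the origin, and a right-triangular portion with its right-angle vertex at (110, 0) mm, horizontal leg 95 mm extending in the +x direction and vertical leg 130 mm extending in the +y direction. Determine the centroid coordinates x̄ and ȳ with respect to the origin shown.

x̄ = 81.14 mm, ȳ = 58.47 mm

rectangular portion: A = 110 × 130 = 14300.00, centroid at (55.00, 65.00).
triangular portion: A = ½·95·130 = 6175.00, centroid at (141.67, 43.33).
ΣA = 20475.00 mm²
ΣAx̄ = (14300.00)(55.00) + (6175.00)(141.67) = 1661291.67 mm³
ΣAȳ = (14300.00)(65.00) + (6175.00)(43.33) = 1197083.33 mm³
x̄ = 1661291.67 / 20475.00 = 81.14 mm
ȳ = 1197083.33 / 20475.00 = 58.47 mm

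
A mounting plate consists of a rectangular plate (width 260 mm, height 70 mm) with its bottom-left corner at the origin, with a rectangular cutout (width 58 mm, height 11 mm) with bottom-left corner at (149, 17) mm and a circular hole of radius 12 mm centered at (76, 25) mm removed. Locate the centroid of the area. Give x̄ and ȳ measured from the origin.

Part | A | x̄ᵢ | ȳᵢ | A·x̄ᵢ | A·ȳᵢ
plate | 18200.00 | 130.00 | 35.00 | 2366000.00 | 637000.00
hole 1 | -638.00 | 178.00 | 22.50 | -113564.00 | -14355.00
hole 2 | -452.39 | 76.00 | 25.00 | -34381.59 | -11309.73
Σ | 17109.61 |  |  | 2218054.41 | 611335.27
x̄ = 2218054.41 / 17109.61 = 129.64 mm
ȳ = 611335.27 / 17109.61 = 35.73 mm

x̄ = 129.64 mm, ȳ = 35.73 mm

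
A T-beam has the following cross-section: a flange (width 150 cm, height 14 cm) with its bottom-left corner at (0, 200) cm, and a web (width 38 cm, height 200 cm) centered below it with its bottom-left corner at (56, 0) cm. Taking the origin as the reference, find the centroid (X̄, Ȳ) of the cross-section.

web: A = 38 × 200 = 7600.00, centroid at (75.00, 100.00).
flange: A = 150 × 14 = 2100.00, centroid at (75.00, 207.00).
ΣA = 9700.00 cm²
ΣAX̄ = (7600.00)(75.00) + (2100.00)(75.00) = 727500.00 cm³
ΣAȲ = (7600.00)(100.00) + (2100.00)(207.00) = 1194700.00 cm³
X̄ = 727500.00 / 9700.00 = 75.00 cm
Ȳ = 1194700.00 / 9700.00 = 123.16 cm

X̄ = 75.00 cm, Ȳ = 123.16 cm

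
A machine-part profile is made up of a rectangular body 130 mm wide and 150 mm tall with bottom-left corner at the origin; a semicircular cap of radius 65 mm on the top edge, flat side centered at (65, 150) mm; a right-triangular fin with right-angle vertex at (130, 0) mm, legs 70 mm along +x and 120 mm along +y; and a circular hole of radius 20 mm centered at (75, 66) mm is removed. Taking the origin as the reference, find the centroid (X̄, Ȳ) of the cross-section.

X̄ = 77.33 mm, Ȳ = 93.75 mm

Part | A | x̄ᵢ | ȳᵢ | A·x̄ᵢ | A·ȳᵢ
rectangular body | 19500.00 | 65.00 | 75.00 | 1267500.00 | 1462500.00
semicircular top | 6636.61 | 65.00 | 177.59 | 431379.94 | 1178575.51
triangular fin | 4200.00 | 153.33 | 40.00 | 644000.00 | 168000.00
hole | -1256.64 | 75.00 | 66.00 | -94247.78 | -82938.05
Σ | 29079.98 |  |  | 2248632.16 | 2726137.46
X̄ = 2248632.16 / 29079.98 = 77.33 mm
Ȳ = 2726137.46 / 29079.98 = 93.75 mm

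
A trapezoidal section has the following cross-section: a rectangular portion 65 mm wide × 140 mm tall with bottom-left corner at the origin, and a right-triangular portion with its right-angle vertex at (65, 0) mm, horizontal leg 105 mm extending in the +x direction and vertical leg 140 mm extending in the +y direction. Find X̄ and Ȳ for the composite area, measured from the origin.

X̄ = 62.66 mm, Ȳ = 59.57 mm

rectangular portion: A = 65 × 140 = 9100.00, centroid at (32.50, 70.00).
triangular portion: A = ½·105·140 = 7350.00, centroid at (100.00, 46.67).
ΣA = 16450.00 mm², ΣAX̄ = 1030750.00 mm³, ΣAȲ = 980000.00 mm³.
X̄ = 1030750.00/16450.00 = 62.66 mm; Ȳ = 980000.00/16450.00 = 59.57 mm.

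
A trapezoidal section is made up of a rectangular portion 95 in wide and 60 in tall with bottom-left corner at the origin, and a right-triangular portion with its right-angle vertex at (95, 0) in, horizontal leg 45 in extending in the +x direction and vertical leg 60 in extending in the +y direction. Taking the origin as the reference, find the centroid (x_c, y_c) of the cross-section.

x_c = 59.47 in, y_c = 28.09 in

rectangular portion: A = 95 × 60 = 5700.00, centroid at (47.50, 30.00).
triangular portion: A = ½·45·60 = 1350.00, centroid at (110.00, 20.00).
ΣA = 7050.00 in², ΣAx_c = 419250.00 in³, ΣAy_c = 198000.00 in³.
x_c = 419250.00/7050.00 = 59.47 in; y_c = 198000.00/7050.00 = 28.09 in.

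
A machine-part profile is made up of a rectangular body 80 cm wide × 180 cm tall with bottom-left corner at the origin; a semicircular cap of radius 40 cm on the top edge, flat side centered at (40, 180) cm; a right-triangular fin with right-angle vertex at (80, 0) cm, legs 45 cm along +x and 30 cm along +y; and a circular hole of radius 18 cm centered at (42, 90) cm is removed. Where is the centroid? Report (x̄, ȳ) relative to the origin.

x̄ = 42.12 cm, ȳ = 102.97 cm

Part | A | x̄ᵢ | ȳᵢ | A·x̄ᵢ | A·ȳᵢ
rectangular body | 14400.00 | 40.00 | 90.00 | 576000.00 | 1296000.00
semicircular top | 2513.27 | 40.00 | 196.98 | 100530.96 | 495056.01
triangular fin | 675.00 | 95.00 | 10.00 | 64125.00 | 6750.00
hole | -1017.88 | 42.00 | 90.00 | -42750.79 | -91608.84
Σ | 16570.40 |  |  | 697905.17 | 1706197.17
x̄ = 697905.17 / 16570.40 = 42.12 cm
ȳ = 1706197.17 / 16570.40 = 102.97 cm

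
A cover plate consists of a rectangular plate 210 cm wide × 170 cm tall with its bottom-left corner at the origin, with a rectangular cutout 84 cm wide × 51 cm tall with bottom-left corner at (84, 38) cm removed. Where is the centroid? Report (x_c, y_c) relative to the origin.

x_c = 102.14 cm, y_c = 87.93 cm

plate: A = 210 × 170 = 35700.00, centroid at (105.00, 85.00).
hole: A = −(84 × 51) = -4284.00, centroid at (126.00, 63.50).
ΣA = 31416.00 cm², ΣAx_c = 3208716.00 cm³, ΣAy_c = 2762466.00 cm³.
x_c = 3208716.00/31416.00 = 102.14 cm; y_c = 2762466.00/31416.00 = 87.93 cm.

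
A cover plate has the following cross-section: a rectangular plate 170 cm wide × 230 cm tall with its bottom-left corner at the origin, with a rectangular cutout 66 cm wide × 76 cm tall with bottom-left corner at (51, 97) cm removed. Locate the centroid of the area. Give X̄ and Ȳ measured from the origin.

X̄ = 85.15 cm, Ȳ = 112.06 cm

plate: A = 170 × 230 = 39100.00, centroid at (85.00, 115.00).
hole: A = −(66 × 76) = -5016.00, centroid at (84.00, 135.00).
ΣA = 34084.00 cm², ΣAX̄ = 2902156.00 cm³, ΣAȲ = 3819340.00 cm³.
X̄ = 2902156.00/34084.00 = 85.15 cm; Ȳ = 3819340.00/34084.00 = 112.06 cm.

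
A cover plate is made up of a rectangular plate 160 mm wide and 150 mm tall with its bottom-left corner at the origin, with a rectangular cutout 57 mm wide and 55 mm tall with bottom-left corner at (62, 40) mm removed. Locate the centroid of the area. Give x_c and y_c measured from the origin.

plate: A = 160 × 150 = 24000.00, centroid at (80.00, 75.00).
hole: A = −(57 × 55) = -3135.00, centroid at (90.50, 67.50).
ΣA = 20865.00 mm²
ΣAx_c = (24000.00)(80.00) + (-3135.00)(90.50) = 1636282.50 mm³
ΣAy_c = (24000.00)(75.00) + (-3135.00)(67.50) = 1588387.50 mm³
x_c = 1636282.50 / 20865.00 = 78.42 mm
y_c = 1588387.50 / 20865.00 = 76.13 mm

x_c = 78.42 mm, y_c = 76.13 mm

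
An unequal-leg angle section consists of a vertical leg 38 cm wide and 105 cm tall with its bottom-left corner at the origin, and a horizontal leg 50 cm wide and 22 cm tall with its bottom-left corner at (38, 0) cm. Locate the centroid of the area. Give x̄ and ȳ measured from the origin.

Part | A | x̄ᵢ | ȳᵢ | A·x̄ᵢ | A·ȳᵢ
vertical leg | 3990.00 | 19.00 | 52.50 | 75810.00 | 209475.00
horizontal leg | 1100.00 | 63.00 | 11.00 | 69300.00 | 12100.00
Σ | 5090.00 |  |  | 145110.00 | 221575.00
x̄ = 145110.00 / 5090.00 = 28.51 cm
ȳ = 221575.00 / 5090.00 = 43.53 cm

x̄ = 28.51 cm, ȳ = 43.53 cm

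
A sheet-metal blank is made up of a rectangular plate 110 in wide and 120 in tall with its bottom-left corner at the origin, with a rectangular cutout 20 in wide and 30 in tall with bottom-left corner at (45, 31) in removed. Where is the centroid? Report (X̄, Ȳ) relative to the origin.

X̄ = 55.00 in, Ȳ = 60.67 in

plate: A = 110 × 120 = 13200.00, centroid at (55.00, 60.00).
hole: A = −(20 × 30) = -600.00, centroid at (55.00, 46.00).
ΣA = 12600.00 in², ΣAX̄ = 693000.00 in³, ΣAȲ = 764400.00 in³.
X̄ = 693000.00/12600.00 = 55.00 in; Ȳ = 764400.00/12600.00 = 60.67 in.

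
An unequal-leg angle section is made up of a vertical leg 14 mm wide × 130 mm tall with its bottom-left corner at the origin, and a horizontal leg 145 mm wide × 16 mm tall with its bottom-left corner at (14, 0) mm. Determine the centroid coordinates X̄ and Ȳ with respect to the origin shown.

vertical leg: A = 14 × 130 = 1820.00, centroid at (7.00, 65.00).
horizontal leg: A = 145 × 16 = 2320.00, centroid at (86.50, 8.00).
ΣA = 4140.00 mm², ΣAX̄ = 213420.00 mm³, ΣAȲ = 136860.00 mm³.
X̄ = 213420.00/4140.00 = 51.55 mm; Ȳ = 136860.00/4140.00 = 33.06 mm.

X̄ = 51.55 mm, Ȳ = 33.06 mm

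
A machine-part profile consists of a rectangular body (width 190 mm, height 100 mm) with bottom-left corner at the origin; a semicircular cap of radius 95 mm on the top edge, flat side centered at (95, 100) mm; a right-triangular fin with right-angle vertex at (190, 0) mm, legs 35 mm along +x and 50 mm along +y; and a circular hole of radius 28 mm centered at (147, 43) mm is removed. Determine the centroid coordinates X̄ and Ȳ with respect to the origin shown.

X̄ = 93.90 mm, Ȳ = 90.16 mm

rectangular body: A = 190 × 100 = 19000.00, centroid at (95.00, 50.00).
semicircular top: A = ½π·95² = 14176.44, centroid at (95.00, 140.32).
triangular fin: A = ½·35·50 = 875.00, centroid at (201.67, 16.67).
hole: A = −π·28² = -2463.01, centroid at (147.00, 43.00).
ΣA = 31588.43 mm²
ΣAX̄ = (19000.00)(95.00) + (14176.44)(95.00) + (875.00)(201.67) + (-2463.01)(147.00) = 2966157.56 mm³
ΣAȲ = (19000.00)(50.00) + (14176.44)(140.32) + (875.00)(16.67) + (-2463.01)(43.00) = 2847900.98 mm³
X̄ = 2966157.56 / 31588.43 = 93.90 mm
Ȳ = 2847900.98 / 31588.43 = 90.16 mm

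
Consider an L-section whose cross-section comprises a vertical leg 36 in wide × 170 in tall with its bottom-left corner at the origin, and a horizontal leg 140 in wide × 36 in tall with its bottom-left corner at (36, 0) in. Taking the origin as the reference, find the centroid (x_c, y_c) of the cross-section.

x_c = 57.74 in, y_c = 54.74 in

vertical leg: A = 36 × 170 = 6120.00, centroid at (18.00, 85.00).
horizontal leg: A = 140 × 36 = 5040.00, centroid at (106.00, 18.00).
ΣA = 11160.00 in²
ΣAx_c = (6120.00)(18.00) + (5040.00)(106.00) = 644400.00 in³
ΣAy_c = (6120.00)(85.00) + (5040.00)(18.00) = 610920.00 in³
x_c = 644400.00 / 11160.00 = 57.74 in
y_c = 610920.00 / 11160.00 = 54.74 in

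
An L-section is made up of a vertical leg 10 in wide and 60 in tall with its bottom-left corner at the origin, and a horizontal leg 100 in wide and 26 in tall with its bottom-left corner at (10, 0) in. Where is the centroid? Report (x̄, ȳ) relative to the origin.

x̄ = 49.69 in, ȳ = 16.19 in

vertical leg: A = 10 × 60 = 600.00, centroid at (5.00, 30.00).
horizontal leg: A = 100 × 26 = 2600.00, centroid at (60.00, 13.00).
ΣA = 3200.00 in², ΣAx̄ = 159000.00 in³, ΣAȳ = 51800.00 in³.
x̄ = 159000.00/3200.00 = 49.69 in; ȳ = 51800.00/3200.00 = 16.19 in.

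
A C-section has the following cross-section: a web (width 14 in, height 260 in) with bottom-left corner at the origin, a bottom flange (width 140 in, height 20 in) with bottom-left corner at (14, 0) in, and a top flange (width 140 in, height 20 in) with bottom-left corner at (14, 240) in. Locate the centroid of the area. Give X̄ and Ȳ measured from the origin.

Part | A | x̄ᵢ | ȳᵢ | A·x̄ᵢ | A·ȳᵢ
web | 3640.00 | 7.00 | 130.00 | 25480.00 | 473200.00
bottom flange | 2800.00 | 84.00 | 10.00 | 235200.00 | 28000.00
top flange | 2800.00 | 84.00 | 250.00 | 235200.00 | 700000.00
Σ | 9240.00 |  |  | 495880.00 | 1201200.00
X̄ = 495880.00 / 9240.00 = 53.67 in
Ȳ = 1201200.00 / 9240.00 = 130.00 in

X̄ = 53.67 in, Ȳ = 130.00 in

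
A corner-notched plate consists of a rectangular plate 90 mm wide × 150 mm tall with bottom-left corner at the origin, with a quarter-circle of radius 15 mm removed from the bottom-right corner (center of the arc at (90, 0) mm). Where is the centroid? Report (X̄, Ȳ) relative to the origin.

plate: A = 90 × 150 = 13500.00, centroid at (45.00, 75.00).
removed quarter-circle: A = −¼π·15² = -176.71, centroid at (83.63, 6.37).
ΣA = 13323.29 mm², ΣAX̄ = 592720.69 mm³, ΣAȲ = 1011375.00 mm³.
X̄ = 592720.69/13323.29 = 44.49 mm; Ȳ = 1011375.00/13323.29 = 75.91 mm.

X̄ = 44.49 mm, Ȳ = 75.91 mm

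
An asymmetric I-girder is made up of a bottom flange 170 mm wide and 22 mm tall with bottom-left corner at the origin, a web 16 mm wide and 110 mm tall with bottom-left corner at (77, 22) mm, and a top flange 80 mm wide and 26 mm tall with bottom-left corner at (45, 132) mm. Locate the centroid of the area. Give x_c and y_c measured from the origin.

x_c = 85.00 mm, y_c = 63.09 mm

Part | A | x̄ᵢ | ȳᵢ | A·x̄ᵢ | A·ȳᵢ
bottom flange | 3740.00 | 85.00 | 11.00 | 317900.00 | 41140.00
web | 1760.00 | 85.00 | 77.00 | 149600.00 | 135520.00
top flange | 2080.00 | 85.00 | 145.00 | 176800.00 | 301600.00
Σ | 7580.00 |  |  | 644300.00 | 478260.00
x_c = 644300.00 / 7580.00 = 85.00 mm
y_c = 478260.00 / 7580.00 = 63.09 mm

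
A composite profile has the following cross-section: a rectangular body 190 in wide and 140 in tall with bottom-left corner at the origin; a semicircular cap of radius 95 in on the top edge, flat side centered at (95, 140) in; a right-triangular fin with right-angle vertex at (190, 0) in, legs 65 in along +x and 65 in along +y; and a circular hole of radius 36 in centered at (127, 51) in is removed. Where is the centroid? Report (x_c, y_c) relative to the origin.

x_c = 97.99 in, y_c = 109.65 in

rectangular body: A = 190 × 140 = 26600.00, centroid at (95.00, 70.00).
semicircular top: A = ½π·95² = 14176.44, centroid at (95.00, 180.32).
triangular fin: A = ½·65·65 = 2112.50, centroid at (211.67, 21.67).
hole: A = −π·36² = -4071.50, centroid at (127.00, 51.00).
ΣA = 38817.43 in², ΣAx_c = 3803826.32 in³, ΣAy_c = 4256408.62 in³.
x_c = 3803826.32/38817.43 = 97.99 in; y_c = 4256408.62/38817.43 = 109.65 in.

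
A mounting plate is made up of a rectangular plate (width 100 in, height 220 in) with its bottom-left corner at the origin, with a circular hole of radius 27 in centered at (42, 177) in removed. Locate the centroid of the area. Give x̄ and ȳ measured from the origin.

plate: A = 100 × 220 = 22000.00, centroid at (50.00, 110.00).
hole: A = −π·27² = -2290.22, centroid at (42.00, 177.00).
ΣA = 19709.78 in²
ΣAx̄ = (22000.00)(50.00) + (-2290.22)(42.00) = 1003810.72 in³
ΣAȳ = (22000.00)(110.00) + (-2290.22)(177.00) = 2014630.88 in³
x̄ = 1003810.72 / 19709.78 = 50.93 in
ȳ = 2014630.88 / 19709.78 = 102.21 in

x̄ = 50.93 in, ȳ = 102.21 in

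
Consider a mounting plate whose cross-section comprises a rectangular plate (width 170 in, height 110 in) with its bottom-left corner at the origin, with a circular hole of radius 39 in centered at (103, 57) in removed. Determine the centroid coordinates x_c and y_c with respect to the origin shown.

x_c = 78.82 in, y_c = 54.31 in

plate: A = 170 × 110 = 18700.00, centroid at (85.00, 55.00).
hole: A = −π·39² = -4778.36, centroid at (103.00, 57.00).
ΣA = 13921.64 in², ΣAx_c = 1097328.67 in³, ΣAy_c = 756133.34 in³.
x_c = 1097328.67/13921.64 = 78.82 in; y_c = 756133.34/13921.64 = 54.31 in.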